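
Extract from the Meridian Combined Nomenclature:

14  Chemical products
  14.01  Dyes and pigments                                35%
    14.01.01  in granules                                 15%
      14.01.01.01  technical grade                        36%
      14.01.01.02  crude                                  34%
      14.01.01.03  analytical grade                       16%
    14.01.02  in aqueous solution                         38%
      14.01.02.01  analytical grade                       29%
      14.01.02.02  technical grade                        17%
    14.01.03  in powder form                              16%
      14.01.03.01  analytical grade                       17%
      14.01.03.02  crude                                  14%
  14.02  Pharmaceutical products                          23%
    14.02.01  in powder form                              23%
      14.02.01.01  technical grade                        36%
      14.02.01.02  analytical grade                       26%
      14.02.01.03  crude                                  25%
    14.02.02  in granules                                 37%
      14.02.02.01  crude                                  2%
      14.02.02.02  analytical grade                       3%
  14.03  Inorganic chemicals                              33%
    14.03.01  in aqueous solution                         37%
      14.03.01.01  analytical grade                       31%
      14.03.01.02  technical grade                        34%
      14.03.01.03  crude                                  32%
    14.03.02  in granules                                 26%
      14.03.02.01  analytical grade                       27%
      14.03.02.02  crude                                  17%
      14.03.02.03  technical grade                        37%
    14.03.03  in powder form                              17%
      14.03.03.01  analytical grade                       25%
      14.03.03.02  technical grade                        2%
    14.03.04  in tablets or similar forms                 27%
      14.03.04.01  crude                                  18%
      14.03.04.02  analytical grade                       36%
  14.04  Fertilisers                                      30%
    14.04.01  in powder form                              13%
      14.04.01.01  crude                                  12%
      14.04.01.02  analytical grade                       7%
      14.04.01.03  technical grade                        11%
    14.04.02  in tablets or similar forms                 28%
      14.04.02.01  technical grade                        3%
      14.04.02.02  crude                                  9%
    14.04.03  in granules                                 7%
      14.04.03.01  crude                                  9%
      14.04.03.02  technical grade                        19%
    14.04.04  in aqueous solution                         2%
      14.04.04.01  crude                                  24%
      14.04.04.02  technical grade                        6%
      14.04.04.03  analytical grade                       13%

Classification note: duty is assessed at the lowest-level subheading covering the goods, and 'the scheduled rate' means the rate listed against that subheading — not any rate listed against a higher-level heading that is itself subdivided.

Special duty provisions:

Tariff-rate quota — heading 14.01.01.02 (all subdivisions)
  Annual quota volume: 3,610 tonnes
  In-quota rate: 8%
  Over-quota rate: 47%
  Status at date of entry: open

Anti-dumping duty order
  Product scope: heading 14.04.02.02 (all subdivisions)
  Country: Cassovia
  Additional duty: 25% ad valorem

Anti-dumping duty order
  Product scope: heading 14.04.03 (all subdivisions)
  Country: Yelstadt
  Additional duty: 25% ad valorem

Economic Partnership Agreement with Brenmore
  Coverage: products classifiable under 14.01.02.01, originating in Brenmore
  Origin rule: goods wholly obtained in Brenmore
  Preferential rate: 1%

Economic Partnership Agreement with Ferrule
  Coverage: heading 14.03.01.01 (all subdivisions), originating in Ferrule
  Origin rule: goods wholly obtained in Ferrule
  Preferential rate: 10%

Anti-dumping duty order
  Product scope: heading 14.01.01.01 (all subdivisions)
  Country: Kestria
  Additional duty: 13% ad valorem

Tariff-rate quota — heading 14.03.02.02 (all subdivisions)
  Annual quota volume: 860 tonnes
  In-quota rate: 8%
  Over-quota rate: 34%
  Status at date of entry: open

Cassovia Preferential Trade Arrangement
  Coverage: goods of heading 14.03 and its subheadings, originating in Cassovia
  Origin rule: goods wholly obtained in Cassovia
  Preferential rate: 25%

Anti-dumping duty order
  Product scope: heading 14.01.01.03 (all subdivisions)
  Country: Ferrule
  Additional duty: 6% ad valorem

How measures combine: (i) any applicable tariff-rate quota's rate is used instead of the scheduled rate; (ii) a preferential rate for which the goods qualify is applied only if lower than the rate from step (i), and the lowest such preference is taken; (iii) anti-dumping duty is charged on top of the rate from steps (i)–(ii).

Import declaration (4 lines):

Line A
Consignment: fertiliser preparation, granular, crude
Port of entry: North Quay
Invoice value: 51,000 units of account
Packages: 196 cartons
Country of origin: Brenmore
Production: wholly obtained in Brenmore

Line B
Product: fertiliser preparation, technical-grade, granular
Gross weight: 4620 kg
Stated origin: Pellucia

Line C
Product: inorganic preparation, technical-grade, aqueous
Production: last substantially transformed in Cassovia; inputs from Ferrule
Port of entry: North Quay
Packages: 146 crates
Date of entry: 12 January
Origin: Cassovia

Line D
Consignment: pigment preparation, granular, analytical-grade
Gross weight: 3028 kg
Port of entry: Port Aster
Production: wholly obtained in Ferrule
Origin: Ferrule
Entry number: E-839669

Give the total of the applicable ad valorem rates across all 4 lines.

84%

Line A: fertiliser → 14.04; granular → 14.04.03; crude → 14.04.03.01. Scheduled 9%. Brenmore agreement on 14.01.02.01: 14.04.03.01 not covered. → 9%.
Line B: fertiliser → 14.04; granular → 14.04.03; technical-grade → 14.04.03.02. Scheduled 19%. No special measure applies. → 19%.
Line C: inorganic → 14.03; aqueous → 14.03.01; technical-grade → 14.03.01.02. Scheduled 34%. Cassovia agreement on 14.03: not wholly obtained. → 34%.
Line D: pigment → 14.01; granular → 14.01.01; analytical-grade → 14.01.01.03. Scheduled 16%. Ferrule agreement on 14.03.01.01: 14.01.01.03 not covered; anti-dumping (Ferrule, 14.01.01.03): +6%; total 16% + 6% = 22%. → 22%.
Sum: 9% + 19% + 34% + 22% = 84%.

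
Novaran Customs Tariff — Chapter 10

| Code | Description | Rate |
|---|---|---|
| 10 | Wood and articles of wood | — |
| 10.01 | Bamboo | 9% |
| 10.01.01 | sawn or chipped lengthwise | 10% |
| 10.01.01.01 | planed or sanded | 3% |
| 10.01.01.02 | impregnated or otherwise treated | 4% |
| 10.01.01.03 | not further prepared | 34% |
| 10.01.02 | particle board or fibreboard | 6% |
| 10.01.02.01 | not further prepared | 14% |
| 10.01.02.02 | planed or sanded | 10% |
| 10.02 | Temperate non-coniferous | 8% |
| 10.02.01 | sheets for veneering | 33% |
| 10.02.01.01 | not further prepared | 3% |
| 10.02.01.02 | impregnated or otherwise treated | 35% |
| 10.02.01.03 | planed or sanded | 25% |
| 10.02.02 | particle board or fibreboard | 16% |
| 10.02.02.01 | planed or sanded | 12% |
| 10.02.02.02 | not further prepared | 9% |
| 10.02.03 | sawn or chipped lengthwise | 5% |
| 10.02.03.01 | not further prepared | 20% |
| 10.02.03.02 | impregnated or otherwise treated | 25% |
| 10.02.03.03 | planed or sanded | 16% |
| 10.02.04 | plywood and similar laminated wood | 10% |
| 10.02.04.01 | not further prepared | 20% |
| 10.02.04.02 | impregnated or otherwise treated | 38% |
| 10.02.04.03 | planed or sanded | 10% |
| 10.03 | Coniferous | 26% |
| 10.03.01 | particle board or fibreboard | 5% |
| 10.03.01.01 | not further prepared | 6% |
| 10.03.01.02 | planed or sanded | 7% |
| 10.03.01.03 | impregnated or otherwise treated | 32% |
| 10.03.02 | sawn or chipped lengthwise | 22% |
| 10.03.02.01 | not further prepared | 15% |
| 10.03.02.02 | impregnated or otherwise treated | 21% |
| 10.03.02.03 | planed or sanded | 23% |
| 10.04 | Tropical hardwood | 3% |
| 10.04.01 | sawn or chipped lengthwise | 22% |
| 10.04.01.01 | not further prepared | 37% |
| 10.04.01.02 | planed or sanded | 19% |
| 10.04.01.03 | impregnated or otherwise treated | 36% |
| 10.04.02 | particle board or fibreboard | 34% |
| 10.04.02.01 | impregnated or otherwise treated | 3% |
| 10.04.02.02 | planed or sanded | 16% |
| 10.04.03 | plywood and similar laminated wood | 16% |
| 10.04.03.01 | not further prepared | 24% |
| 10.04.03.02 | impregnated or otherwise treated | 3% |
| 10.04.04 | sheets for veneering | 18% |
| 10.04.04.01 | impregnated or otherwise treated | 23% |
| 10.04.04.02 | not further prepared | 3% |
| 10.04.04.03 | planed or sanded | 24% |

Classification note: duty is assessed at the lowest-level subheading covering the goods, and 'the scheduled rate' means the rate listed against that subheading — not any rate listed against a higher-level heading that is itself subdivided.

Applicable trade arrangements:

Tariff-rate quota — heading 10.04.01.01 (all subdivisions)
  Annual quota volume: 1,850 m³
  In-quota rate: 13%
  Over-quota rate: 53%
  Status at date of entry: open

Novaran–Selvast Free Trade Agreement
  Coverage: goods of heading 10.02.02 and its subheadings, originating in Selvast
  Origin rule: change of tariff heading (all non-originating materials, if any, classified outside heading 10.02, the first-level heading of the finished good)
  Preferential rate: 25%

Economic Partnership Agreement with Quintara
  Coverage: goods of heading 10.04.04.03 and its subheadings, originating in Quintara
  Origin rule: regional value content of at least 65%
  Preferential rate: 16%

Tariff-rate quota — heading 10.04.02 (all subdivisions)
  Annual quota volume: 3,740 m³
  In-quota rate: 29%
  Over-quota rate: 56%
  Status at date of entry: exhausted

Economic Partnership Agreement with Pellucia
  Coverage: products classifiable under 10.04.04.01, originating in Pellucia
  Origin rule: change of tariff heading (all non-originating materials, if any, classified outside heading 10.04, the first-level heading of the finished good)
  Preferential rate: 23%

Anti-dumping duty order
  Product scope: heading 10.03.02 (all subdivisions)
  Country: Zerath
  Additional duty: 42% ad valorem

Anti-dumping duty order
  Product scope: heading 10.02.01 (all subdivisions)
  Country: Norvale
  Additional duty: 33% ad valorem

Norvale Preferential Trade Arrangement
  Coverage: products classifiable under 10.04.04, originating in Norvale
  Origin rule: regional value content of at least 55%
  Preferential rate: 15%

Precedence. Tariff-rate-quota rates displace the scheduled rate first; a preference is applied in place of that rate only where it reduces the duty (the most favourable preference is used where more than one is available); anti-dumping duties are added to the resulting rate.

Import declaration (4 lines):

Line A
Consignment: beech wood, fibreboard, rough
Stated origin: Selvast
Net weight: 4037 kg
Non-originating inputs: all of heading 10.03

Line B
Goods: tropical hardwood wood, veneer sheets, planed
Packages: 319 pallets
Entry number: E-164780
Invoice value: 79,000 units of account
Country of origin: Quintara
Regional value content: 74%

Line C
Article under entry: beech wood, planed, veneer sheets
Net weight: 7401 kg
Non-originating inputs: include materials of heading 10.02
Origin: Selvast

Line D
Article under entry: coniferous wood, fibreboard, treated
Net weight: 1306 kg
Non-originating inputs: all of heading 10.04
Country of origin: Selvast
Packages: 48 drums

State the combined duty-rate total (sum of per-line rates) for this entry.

Line A: beech → 10.02; fibreboard → 10.02.02; rough → 10.02.02.02. Scheduled 9%. Selvast agreement on 10.02.02: CTH met → 25% available; preference 25% not lower than 9% → no reduction. → 9%.
Line B: tropical hardwood → 10.04; veneer sheets → 10.04.04; planed → 10.04.04.03. Scheduled 24%. Quintara agreement on 10.04.04.03: RVC ≥ 65% → 16% available; preferential 16%. → 16%.
Line C: beech → 10.02; veneer sheets → 10.02.01; planed → 10.02.01.03. Scheduled 25%. Selvast agreement on 10.02.02: 10.02.01.03 not covered. → 25%.
Line D: coniferous → 10.03; fibreboard → 10.03.01; treated → 10.03.01.03. Scheduled 32%. Selvast agreement on 10.02.02: 10.03.01.03 not covered. → 32%.
Sum: 9% + 16% + 25% + 32% = 82%.

82%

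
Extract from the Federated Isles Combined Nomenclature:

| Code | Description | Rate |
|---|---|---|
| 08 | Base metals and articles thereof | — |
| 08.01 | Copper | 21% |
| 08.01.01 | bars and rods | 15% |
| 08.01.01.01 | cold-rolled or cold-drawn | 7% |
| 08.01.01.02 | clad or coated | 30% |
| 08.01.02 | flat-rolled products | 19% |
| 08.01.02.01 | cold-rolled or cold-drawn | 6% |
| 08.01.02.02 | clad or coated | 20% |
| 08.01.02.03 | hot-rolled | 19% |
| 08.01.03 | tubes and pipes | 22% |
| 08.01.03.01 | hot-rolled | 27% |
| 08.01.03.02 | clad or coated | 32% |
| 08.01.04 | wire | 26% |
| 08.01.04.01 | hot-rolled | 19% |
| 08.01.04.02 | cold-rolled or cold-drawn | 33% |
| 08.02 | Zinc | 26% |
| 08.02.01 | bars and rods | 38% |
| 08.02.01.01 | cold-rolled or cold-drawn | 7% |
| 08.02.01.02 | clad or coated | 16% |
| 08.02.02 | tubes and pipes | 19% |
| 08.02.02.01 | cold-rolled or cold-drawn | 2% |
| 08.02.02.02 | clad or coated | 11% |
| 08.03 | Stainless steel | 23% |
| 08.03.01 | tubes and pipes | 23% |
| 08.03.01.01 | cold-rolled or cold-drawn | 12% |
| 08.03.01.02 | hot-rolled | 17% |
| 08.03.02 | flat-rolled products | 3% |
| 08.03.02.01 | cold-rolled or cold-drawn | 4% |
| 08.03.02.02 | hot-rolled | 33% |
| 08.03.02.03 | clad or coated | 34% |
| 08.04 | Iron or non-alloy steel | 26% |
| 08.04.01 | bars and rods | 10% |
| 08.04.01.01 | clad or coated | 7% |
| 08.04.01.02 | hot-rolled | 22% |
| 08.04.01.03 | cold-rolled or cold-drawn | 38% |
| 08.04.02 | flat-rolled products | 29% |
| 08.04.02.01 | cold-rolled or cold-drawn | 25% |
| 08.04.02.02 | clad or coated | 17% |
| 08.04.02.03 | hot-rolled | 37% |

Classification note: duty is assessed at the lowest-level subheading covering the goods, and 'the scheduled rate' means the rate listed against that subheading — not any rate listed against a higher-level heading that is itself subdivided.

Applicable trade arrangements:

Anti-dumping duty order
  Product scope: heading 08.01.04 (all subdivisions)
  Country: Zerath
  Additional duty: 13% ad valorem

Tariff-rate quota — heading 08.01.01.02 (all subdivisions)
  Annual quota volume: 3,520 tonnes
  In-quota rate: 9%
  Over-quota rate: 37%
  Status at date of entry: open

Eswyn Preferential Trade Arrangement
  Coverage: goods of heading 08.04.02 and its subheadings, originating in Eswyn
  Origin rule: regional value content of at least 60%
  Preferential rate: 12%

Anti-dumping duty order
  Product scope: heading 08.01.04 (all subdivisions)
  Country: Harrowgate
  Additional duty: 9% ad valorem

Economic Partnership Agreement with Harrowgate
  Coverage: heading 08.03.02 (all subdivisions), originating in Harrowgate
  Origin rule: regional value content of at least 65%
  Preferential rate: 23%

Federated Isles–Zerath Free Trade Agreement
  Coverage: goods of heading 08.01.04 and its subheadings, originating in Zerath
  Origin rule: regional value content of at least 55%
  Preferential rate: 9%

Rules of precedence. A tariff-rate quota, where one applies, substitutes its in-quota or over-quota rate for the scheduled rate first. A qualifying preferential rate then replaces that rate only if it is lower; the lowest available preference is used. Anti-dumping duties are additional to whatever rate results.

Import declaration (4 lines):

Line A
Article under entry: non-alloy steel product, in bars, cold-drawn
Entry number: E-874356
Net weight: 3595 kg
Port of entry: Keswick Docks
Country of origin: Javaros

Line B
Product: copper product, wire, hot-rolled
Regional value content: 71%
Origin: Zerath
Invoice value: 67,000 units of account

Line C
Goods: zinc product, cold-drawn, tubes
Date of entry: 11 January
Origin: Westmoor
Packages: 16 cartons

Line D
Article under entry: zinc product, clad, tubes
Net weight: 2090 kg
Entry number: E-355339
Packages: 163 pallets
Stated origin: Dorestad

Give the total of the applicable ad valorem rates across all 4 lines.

Line A: non-alloy steel → 08.04; in bars → 08.04.01; cold-drawn → 08.04.01.03. Scheduled 38%. No special measure applies. → 38%.
Line B: copper → 08.01; wire → 08.01.04; hot-rolled → 08.01.04.01. Scheduled 19%. Zerath agreement on 08.01.04: RVC ≥ 55% → 9% available; preferential 9%; anti-dumping (Zerath, 08.01.04): +13%; total 9% + 13% = 22%. → 22%.
Line C: zinc → 08.02; tubes → 08.02.02; cold-drawn → 08.02.02.01. Scheduled 2%. No special measure applies. → 2%.
Line D: zinc → 08.02; tubes → 08.02.02; clad → 08.02.02.02. Scheduled 11%. No special measure applies. → 11%.
Sum: 38% + 22% + 2% + 11% = 73%.

73%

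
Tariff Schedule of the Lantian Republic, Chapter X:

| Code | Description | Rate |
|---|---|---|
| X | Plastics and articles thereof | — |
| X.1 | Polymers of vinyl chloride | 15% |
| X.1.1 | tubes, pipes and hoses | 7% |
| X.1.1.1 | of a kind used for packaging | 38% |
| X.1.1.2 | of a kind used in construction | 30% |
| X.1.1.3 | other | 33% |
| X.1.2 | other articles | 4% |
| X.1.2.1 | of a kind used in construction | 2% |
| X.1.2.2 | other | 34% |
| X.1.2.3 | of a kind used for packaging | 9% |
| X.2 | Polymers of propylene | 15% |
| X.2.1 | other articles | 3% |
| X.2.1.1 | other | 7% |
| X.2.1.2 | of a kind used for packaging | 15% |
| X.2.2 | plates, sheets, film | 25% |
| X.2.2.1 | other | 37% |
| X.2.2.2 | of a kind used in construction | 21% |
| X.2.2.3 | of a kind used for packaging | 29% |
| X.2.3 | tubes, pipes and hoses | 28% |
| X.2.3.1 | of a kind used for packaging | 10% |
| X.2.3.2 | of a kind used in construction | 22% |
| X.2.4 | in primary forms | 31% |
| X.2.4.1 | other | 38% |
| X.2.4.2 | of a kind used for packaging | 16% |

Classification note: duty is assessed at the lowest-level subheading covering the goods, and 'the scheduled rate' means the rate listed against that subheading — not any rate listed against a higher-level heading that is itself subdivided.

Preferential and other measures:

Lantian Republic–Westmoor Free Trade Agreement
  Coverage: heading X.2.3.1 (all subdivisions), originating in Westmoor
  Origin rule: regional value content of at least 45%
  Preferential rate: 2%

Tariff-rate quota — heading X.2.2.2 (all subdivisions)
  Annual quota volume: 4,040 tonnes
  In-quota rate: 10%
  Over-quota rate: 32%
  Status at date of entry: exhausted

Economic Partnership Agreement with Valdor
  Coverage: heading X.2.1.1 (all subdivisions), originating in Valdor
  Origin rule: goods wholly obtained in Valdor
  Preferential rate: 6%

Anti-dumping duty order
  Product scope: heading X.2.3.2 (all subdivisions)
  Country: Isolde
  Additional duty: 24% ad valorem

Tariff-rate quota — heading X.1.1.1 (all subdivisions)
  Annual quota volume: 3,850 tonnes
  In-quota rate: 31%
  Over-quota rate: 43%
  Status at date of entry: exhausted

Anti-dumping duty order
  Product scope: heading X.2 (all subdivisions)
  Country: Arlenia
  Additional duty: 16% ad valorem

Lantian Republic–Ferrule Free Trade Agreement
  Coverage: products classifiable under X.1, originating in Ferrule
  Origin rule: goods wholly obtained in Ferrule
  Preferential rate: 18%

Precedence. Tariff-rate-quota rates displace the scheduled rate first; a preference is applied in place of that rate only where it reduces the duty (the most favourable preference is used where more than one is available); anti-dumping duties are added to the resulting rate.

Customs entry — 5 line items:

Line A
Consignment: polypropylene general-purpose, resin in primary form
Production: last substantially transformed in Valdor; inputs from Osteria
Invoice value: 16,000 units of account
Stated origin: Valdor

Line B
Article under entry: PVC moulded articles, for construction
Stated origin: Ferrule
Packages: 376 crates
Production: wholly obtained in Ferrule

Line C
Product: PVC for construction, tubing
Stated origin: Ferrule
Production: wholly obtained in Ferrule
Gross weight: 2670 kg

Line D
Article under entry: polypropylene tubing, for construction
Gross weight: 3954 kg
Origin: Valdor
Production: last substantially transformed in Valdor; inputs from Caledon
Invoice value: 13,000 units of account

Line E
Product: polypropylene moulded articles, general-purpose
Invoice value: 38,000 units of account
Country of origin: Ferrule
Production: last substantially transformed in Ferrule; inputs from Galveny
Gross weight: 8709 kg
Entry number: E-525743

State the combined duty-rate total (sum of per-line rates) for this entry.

Line A: polypropylene → X.2; resin in primary form → X.2.4; general-purpose → X.2.4.1. Scheduled 38%. Valdor agreement on X.2.1.1: X.2.4.1 not covered. → 38%.
Line B: PVC → X.1; moulded articles → X.1.2; for construction → X.1.2.1. Scheduled 2%. Ferrule agreement on X.1: wholly obtained → 18% available; preference 18% not lower than 2% → no reduction. → 2%.
Line C: PVC → X.1; tubing → X.1.1; for construction → X.1.1.2. Scheduled 30%. Ferrule agreement on X.1: wholly obtained → 18% available; preferential 18%. → 18%.
Line D: polypropylene → X.2; tubing → X.2.3; for construction → X.2.3.2. Scheduled 22%. Valdor agreement on X.2.1.1: X.2.3.2 not covered. → 22%.
Line E: polypropylene → X.2; moulded articles → X.2.1; general-purpose → X.2.1.1. Scheduled 7%. Ferrule agreement on X.1: X.2.1.1 not covered. → 7%.
Sum: 38% + 2% + 18% + 22% + 7% = 87%.

87%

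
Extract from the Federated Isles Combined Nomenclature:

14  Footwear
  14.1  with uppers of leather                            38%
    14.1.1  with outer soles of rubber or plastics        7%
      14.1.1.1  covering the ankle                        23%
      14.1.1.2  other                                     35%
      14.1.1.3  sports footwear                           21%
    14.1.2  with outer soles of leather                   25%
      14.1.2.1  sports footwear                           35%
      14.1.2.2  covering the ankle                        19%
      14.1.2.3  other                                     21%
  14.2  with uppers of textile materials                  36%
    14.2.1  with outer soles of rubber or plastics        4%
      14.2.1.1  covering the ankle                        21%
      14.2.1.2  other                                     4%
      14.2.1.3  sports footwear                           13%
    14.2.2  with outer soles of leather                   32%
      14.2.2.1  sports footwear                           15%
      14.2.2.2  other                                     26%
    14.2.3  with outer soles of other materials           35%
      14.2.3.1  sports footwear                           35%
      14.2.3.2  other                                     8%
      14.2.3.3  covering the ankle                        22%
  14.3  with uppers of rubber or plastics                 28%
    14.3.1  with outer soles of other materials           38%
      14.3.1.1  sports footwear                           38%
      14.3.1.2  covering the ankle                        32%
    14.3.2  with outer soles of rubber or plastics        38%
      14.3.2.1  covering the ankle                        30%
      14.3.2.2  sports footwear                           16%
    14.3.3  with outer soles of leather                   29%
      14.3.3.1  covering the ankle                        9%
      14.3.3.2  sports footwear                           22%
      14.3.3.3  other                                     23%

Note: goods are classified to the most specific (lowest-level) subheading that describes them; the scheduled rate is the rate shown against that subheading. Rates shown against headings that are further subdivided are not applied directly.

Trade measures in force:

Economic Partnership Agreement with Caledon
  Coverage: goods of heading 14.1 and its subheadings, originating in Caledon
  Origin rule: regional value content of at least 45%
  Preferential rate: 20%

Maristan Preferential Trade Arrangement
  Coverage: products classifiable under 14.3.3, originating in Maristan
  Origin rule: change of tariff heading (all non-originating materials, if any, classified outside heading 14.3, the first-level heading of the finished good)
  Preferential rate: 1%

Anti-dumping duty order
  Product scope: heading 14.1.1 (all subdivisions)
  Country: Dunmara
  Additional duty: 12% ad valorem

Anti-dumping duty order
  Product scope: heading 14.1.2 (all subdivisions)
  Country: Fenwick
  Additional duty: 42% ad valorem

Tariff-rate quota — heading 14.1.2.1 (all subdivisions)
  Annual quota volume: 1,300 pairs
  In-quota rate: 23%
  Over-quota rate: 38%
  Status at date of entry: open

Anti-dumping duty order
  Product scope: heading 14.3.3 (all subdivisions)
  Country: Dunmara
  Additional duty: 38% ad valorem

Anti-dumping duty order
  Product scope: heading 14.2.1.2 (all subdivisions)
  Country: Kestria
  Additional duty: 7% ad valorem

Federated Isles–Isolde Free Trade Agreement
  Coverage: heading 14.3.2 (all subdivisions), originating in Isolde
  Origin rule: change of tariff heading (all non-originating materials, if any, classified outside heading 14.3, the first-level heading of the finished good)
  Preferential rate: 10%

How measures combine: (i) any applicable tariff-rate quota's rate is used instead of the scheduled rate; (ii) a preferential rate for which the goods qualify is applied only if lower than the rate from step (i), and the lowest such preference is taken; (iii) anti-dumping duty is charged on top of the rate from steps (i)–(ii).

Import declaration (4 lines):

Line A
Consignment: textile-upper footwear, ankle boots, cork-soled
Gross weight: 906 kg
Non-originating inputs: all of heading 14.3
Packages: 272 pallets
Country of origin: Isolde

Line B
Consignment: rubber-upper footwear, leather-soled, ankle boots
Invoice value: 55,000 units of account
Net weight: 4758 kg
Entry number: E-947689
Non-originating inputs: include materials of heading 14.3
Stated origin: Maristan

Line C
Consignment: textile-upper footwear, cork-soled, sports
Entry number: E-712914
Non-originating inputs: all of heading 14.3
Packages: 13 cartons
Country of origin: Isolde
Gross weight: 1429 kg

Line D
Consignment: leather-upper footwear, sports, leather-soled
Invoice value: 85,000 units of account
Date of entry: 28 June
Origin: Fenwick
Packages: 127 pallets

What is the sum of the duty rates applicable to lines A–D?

131%

Line A: textile-upper → 14.2; cork-soled → 14.2.3; ankle boots → 14.2.3.3. Scheduled 22%. Isolde agreement on 14.3.2: 14.2.3.3 not covered. → 22%.
Line B: rubber-upper → 14.3; leather-soled → 14.3.3; ankle boots → 14.3.3.1. Scheduled 9%. Maristan agreement on 14.3.3: CTH not met. → 9%.
Line C: textile-upper → 14.2; cork-soled → 14.2.3; sports → 14.2.3.1. Scheduled 35%. Isolde agreement on 14.3.2: 14.2.3.1 not covered. → 35%.
Line D: leather-upper → 14.1; leather-soled → 14.1.2; sports → 14.1.2.1. Scheduled 35%. quota on 14.1.2.1 open → in-quota 23%; anti-dumping (Fenwick, 14.1.2): +42%; total 23% + 42% = 65%. → 65%.
Sum: 22% + 9% + 35% + 65% = 131%.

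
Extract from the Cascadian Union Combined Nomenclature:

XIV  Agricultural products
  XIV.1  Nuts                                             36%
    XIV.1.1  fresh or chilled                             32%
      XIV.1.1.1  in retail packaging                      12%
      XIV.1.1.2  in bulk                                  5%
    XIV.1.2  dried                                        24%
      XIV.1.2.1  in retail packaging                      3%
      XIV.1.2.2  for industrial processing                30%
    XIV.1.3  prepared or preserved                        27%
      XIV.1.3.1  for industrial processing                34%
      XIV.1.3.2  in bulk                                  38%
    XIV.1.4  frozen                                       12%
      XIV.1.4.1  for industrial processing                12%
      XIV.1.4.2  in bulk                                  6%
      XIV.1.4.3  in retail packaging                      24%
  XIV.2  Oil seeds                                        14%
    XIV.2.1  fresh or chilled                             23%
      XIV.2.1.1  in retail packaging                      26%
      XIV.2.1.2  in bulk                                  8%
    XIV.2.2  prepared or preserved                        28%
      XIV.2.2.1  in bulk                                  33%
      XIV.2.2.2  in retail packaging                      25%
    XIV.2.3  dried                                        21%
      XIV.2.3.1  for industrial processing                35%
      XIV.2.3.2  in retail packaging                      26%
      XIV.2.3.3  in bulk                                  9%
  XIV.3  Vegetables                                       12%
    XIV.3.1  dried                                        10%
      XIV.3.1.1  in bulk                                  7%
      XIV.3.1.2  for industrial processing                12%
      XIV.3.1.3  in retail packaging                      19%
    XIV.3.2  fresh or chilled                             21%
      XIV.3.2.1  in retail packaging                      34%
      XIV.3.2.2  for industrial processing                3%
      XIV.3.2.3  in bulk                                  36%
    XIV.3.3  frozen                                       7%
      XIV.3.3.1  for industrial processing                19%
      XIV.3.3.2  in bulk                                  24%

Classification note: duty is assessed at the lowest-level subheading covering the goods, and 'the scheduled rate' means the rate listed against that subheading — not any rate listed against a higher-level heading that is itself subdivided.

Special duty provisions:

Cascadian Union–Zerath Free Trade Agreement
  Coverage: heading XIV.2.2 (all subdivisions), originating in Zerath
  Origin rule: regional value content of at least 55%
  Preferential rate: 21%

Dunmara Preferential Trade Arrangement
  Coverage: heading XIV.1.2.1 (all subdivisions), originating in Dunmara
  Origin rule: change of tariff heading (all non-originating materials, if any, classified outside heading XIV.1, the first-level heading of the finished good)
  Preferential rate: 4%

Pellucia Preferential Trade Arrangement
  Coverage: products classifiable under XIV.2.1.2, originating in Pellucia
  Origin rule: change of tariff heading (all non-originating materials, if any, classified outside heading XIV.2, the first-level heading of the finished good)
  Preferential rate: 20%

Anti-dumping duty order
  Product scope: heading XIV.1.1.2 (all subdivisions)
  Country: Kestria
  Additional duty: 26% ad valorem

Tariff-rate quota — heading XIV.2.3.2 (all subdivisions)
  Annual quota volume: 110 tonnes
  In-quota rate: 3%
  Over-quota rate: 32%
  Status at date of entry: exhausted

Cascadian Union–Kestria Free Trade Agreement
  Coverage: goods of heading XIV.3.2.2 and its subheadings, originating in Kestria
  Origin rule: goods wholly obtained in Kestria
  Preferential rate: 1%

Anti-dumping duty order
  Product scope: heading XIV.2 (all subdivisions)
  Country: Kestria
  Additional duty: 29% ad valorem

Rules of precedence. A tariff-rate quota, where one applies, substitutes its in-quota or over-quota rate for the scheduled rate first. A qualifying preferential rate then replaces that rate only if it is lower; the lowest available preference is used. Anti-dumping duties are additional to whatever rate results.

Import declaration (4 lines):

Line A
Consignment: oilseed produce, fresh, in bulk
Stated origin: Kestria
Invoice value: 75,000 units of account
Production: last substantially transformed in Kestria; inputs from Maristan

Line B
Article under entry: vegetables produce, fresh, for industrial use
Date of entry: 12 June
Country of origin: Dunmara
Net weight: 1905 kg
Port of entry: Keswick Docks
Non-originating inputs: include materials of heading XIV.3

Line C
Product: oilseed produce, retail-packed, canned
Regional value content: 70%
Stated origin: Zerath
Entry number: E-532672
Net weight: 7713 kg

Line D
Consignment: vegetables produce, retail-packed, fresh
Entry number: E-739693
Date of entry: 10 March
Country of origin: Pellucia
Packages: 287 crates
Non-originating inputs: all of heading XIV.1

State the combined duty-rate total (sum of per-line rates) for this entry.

Line A: oilseed → XIV.2; fresh → XIV.2.1; in bulk → XIV.2.1.2. Scheduled 8%. Kestria agreement on XIV.3.2.2: XIV.2.1.2 not covered; anti-dumping (Kestria, XIV.2): +29%; total 8% + 29% = 37%. → 37%.
Line B: vegetables → XIV.3; fresh → XIV.3.2; for industrial use → XIV.3.2.2. Scheduled 3%. Dunmara agreement on XIV.1.2.1: XIV.3.2.2 not covered. → 3%.
Line C: oilseed → XIV.2; canned → XIV.2.2; retail-packed → XIV.2.2.2. Scheduled 25%. Zerath agreement on XIV.2.2: RVC ≥ 55% → 21% available; preferential 21%. → 21%.
Line D: vegetables → XIV.3; fresh → XIV.3.2; retail-packed → XIV.3.2.1. Scheduled 34%. Pellucia agreement on XIV.2.1.2: XIV.3.2.1 not covered. → 34%.
Sum: 37% + 3% + 21% + 34% = 95%.

95%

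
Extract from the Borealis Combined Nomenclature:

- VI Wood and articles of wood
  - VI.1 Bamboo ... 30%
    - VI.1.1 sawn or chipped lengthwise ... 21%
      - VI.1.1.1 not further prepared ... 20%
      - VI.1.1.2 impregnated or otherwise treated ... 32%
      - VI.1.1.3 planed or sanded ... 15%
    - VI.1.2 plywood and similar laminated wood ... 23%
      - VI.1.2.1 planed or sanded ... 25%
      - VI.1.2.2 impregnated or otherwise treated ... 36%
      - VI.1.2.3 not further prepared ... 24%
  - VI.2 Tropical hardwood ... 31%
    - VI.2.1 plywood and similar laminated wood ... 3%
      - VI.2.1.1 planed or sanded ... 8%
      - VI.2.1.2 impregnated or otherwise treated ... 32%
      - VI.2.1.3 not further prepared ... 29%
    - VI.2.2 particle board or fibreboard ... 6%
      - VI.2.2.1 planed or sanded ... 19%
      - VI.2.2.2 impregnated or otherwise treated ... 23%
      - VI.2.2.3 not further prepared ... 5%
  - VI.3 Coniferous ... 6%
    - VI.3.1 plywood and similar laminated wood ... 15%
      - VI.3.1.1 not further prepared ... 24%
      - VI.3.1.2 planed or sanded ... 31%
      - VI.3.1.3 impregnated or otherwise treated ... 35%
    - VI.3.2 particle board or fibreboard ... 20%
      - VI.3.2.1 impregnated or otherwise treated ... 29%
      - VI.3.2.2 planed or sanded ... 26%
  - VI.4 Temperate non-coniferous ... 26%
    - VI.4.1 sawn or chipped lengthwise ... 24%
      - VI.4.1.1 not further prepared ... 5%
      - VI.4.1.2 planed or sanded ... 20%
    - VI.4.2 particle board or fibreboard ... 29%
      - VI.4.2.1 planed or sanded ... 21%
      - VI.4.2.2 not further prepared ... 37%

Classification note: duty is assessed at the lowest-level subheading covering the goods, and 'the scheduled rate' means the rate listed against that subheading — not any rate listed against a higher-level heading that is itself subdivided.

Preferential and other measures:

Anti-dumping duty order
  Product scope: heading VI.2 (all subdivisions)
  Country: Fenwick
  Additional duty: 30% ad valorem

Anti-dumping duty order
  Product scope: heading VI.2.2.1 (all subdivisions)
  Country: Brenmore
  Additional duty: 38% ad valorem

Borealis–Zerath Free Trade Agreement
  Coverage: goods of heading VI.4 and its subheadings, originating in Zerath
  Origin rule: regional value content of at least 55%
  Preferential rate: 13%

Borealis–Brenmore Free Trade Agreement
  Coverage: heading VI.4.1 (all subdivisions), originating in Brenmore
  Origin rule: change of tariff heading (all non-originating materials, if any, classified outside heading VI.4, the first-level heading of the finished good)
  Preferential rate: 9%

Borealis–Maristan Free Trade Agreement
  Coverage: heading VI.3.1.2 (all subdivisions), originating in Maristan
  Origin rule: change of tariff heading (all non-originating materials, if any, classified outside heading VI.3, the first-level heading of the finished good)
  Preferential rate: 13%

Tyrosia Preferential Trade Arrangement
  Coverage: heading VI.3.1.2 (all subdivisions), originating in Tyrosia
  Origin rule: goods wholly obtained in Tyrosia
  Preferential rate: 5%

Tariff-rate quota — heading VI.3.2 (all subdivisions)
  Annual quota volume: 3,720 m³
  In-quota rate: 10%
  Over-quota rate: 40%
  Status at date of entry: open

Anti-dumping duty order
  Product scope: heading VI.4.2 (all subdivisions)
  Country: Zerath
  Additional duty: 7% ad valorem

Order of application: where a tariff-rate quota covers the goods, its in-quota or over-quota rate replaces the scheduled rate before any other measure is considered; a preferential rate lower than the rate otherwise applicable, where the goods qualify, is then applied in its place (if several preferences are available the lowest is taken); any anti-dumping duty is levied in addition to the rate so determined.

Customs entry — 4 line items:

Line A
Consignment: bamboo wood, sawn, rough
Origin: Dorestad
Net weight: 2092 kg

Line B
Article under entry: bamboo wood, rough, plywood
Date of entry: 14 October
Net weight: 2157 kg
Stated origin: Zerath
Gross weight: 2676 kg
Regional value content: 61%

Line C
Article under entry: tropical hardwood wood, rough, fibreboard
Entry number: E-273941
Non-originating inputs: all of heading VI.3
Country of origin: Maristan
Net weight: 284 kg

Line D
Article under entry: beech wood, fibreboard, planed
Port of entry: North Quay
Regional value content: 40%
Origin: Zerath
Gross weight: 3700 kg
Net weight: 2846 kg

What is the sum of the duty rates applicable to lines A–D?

Line A: bamboo → VI.1; sawn → VI.1.1; rough → VI.1.1.1. Scheduled 20%. No special measure applies. → 20%.
Line B: bamboo → VI.1; plywood → VI.1.2; rough → VI.1.2.3. Scheduled 24%. Zerath agreement on VI.4: VI.1.2.3 not covered. → 24%.
Line C: tropical hardwood → VI.2; fibreboard → VI.2.2; rough → VI.2.2.3. Scheduled 5%. Maristan agreement on VI.3.1.2: VI.2.2.3 not covered. → 5%.
Line D: beech → VI.4; fibreboard → VI.4.2; planed → VI.4.2.1. Scheduled 21%. Zerath agreement on VI.4: RVC < 55%; anti-dumping (Zerath, VI.4.2): +7%; total 21% + 7% = 28%. → 28%.
Sum: 20% + 24% + 5% + 28% = 77%.

77%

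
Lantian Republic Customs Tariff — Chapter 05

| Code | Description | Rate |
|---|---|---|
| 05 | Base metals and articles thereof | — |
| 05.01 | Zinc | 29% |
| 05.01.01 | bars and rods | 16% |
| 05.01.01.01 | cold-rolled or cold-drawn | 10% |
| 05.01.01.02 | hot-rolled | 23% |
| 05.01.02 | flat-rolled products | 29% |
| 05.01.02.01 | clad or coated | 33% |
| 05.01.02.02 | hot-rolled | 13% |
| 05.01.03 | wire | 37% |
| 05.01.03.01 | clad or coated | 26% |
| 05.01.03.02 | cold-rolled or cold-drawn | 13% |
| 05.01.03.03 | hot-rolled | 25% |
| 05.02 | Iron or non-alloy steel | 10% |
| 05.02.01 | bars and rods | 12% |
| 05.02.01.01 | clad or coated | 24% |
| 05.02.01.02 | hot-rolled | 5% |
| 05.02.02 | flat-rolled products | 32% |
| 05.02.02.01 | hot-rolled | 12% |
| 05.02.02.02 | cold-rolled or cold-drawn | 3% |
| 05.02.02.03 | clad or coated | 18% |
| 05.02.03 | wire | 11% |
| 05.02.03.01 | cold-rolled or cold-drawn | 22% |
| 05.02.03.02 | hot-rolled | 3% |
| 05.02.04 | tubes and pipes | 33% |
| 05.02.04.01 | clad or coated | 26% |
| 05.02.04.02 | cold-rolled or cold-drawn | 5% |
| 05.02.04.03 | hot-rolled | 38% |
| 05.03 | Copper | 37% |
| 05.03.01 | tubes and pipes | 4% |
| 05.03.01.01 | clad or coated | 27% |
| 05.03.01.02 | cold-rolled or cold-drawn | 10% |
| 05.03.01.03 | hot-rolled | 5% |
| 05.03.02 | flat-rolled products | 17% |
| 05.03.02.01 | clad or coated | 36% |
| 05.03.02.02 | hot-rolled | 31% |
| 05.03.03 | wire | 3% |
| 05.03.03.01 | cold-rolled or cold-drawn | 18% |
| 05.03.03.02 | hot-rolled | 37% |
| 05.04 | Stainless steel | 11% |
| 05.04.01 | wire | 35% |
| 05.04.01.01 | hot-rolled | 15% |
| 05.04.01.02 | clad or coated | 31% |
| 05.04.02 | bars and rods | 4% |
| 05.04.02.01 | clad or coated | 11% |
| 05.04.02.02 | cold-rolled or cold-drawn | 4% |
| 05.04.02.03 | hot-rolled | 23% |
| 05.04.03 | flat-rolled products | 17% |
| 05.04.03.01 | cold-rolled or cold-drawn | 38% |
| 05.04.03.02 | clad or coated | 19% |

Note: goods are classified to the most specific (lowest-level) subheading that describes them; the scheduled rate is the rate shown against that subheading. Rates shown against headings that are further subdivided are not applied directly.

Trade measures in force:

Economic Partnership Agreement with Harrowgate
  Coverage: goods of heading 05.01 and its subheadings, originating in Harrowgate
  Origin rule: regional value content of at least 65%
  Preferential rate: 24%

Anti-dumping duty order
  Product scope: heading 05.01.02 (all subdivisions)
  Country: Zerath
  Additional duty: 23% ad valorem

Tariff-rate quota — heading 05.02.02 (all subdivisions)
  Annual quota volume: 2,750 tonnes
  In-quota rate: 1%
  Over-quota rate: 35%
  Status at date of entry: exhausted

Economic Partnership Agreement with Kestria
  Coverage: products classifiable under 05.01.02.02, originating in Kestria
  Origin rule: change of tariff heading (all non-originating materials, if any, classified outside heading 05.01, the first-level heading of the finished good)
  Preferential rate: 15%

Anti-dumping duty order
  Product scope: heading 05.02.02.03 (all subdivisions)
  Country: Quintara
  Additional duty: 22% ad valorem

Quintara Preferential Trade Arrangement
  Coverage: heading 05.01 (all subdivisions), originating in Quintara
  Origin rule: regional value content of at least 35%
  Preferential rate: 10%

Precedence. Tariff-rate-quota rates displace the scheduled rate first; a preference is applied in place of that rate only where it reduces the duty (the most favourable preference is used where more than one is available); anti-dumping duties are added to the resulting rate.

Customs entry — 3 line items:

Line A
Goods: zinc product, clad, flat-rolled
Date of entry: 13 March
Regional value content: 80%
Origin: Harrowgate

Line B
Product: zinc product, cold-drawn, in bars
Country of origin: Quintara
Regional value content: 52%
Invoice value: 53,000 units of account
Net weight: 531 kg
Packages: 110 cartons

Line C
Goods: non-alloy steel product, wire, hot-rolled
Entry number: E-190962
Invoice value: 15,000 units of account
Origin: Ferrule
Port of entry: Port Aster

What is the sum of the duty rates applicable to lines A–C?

Line A: zinc → 05.01; flat-rolled → 05.01.02; clad → 05.01.02.01. Scheduled 33%. Harrowgate agreement on 05.01: RVC ≥ 65% → 24% available; preferential 24%. → 24%.
Line B: zinc → 05.01; in bars → 05.01.01; cold-drawn → 05.01.01.01. Scheduled 10%. Quintara agreement on 05.01: RVC ≥ 35% → 10% available; preference 10% not lower than 10% → no reduction. → 10%.
Line C: non-alloy steel → 05.02; wire → 05.02.03; hot-rolled → 05.02.03.02. Scheduled 3%. No special measure applies. → 3%.
Sum: 24% + 10% + 3% = 37%.

37%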